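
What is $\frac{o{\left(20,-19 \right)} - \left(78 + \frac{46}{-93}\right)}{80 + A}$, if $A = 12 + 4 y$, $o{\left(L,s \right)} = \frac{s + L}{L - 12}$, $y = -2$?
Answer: $- \frac{57571}{62496} \approx -0.9212$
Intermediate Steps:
$o{\left(L,s \right)} = \frac{L + s}{-12 + L}$
$A = 4$ ($A = 12 + 4 \left(-2\right) = 12 - 8 = 4$)
$\frac{o{\left(20,-19 \right)} - \left(78 + \frac{46}{-93}\right)}{80 + A} = \frac{\frac{20 - 19}{-12 + 20} - \left(78 + \frac{46}{-93}\right)}{80 + 4} = \frac{\frac{1}{8} \cdot 1 - \frac{7208}{93}}{84} = \left(\frac{1}{8} \cdot 1 + \left(\frac{46}{93} - 78\right)\right) \frac{1}{84} = \left(\frac{1}{8} - \frac{7208}{93}\right) \frac{1}{84} = \left(- \frac{57571}{744}\right) \frac{1}{84} = - \frac{57571}{62496}$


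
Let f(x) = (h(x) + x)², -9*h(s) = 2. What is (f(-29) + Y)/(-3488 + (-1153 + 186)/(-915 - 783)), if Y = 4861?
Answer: -37429580/22840677 ≈ -1.6387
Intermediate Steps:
h(s) = -2/9 (h(s) = -⅑*2 = -2/9)
f(x) = (-2/9 + x)²
(f(-29) + Y)/(-3488 + (-1153 + 186)/(-915 - 783)) = ((-2 + 9*(-29))²/81 + 4861)/(-3488 + (-1153 + 186)/(-915 - 783)) = ((-2 - 261)²/81 + 4861)/(-3488 - 967/(-1698)) = ((1/81)*(-263)² + 4861)/(-3488 - 967*(-1/1698)) = ((1/81)*69169 + 4861)/(-3488 + 967/1698) = (69169/81 + 4861)/(-5921657/1698) = (462910/81)*(-1698/5921657) = -37429580/22840677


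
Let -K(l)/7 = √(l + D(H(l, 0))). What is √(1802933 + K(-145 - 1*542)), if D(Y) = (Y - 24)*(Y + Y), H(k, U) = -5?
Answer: √(1802933 - 7*I*√397) ≈ 1342.7 - 0.052*I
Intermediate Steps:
D(Y) = 2*Y*(-24 + Y) (D(Y) = (-24 + Y)*(2*Y) = 2*Y*(-24 + Y))
K(l) = -7*√(290 + l) (K(l) = -7*√(l + 2*(-5)*(-24 - 5)) = -7*√(l + 2*(-5)*(-29)) = -7*√(l + 290) = -7*√(290 + l))
√(1802933 + K(-145 - 1*542)) = √(1802933 - 7*√(290 + (-145 - 1*542))) = √(1802933 - 7*√(290 + (-145 - 542))) = √(1802933 - 7*√(290 - 687)) = √(1802933 - 7*I*√397)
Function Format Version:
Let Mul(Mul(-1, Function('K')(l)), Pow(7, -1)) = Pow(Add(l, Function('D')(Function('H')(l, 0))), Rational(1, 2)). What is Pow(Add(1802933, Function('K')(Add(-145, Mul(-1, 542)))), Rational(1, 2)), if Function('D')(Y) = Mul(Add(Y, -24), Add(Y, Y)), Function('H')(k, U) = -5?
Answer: Pow(Add(1802933, Mul(-7, I, Pow(397, Rational(1, 2)))), Rational(1, 2)) ≈ Add(1342.7, Mul(-0.052, I))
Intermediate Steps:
Function('D')(Y) = Mul(2, Y, Add(-24, Y)) (Function('D')(Y) = Mul(Add(-24, Y), Mul(2, Y)) = Mul(2, Y, Add(-24, Y)))
Function('K')(l) = Mul(-7, Pow(Add(290, l), Rational(1, 2))) (Function('K')(l) = Mul(-7, Pow(Add(l, Mul(2, -5, Add(-24, -5))), Rational(1, 2))) = Mul(-7, Pow(Add(l, Mul(2, -5, -29)), Rational(1, 2))) = Mul(-7, Pow(Add(l, 290), Rational(1, 2))) = Mul(-7, Pow(Add(290, l), Rational(1, 2))))
Pow(Add(1802933, Function('K')(Add(-145, Mul(-1, 542)))), Rational(1, 2)) = Pow(Add(1802933, Mul(-7, Pow(Add(290, Add(-145, Mul(-1, 542))), Rational(1, 2)))), Rational(1, 2)) = Pow(Add(1802933, Mul(-7, Pow(Add(290, Add(-145, -542)), Rational(1, 2)))), Rational(1, 2)) = Pow(Add(1802933, Mul(-7, Pow(Add(290, -687), Rational(1, 2)))), Rational(1, 2)) = Pow(Add(1802933, Mul(-7, Pow(-397, Rational(1, 2)))), Rational(1, 2)) = Pow(Add(1802933, Mul(-7, Mul(I, Pow(397, Rational(1, 2))))), Rational(1, 2)) = Pow(Add(1802933, Mul(-7, I, Pow(397, Rational(1, 2)))), Rational(1, 2))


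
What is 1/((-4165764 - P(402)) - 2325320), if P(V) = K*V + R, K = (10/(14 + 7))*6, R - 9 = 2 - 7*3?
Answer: -7/45445558 ≈ -1.5403e-7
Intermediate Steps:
R = -10 (R = 9 + (2 - 7*3) = 9 + (2 - 21) = 9 - 19 = -10)
K = 20/7 (K = (10/21)*6 = 20/7 ≈ 2.8571)
P(V) = -10 + 20*V/7 (P(V) = 20*V/7 - 10 = -10 + 20*V/7)
1/((-4165764 - P(402)) - 2325320) = 1/((-4165764 - (-10 + (20/7)*402)) - 2325320) = 1/((-4165764 - (-10 + 8040/7)) - 2325320) = 1/((-4165764 - 1*7970/7) - 2325320) = 1/((-4165764 - 7970/7) - 2325320) = 1/(-29168318/7 - 2325320) = 1/(-45445558/7) = -7/45445558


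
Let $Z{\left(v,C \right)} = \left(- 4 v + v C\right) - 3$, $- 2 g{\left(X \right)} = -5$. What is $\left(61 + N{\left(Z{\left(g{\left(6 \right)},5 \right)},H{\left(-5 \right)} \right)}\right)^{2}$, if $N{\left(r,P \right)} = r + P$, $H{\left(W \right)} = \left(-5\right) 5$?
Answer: $\frac{5041}{4} \approx 1260.3$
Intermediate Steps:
$H{\left(W \right)} = -25$
$g{\left(X \right)} = \frac{5}{2}$ ($g{\left(X \right)} = \left(- \frac{1}{2}\right) \left(-5\right) = \frac{5}{2}$)
$Z{\left(v,C \right)} = -3 - 4 v + C v$ ($Z{\left(v,C \right)} = \left(- 4 v + C v\right) - 3 = -3 - 4 v + C v$)
$N{\left(r,P \right)} = P + r$
$\left(61 + N{\left(Z{\left(g{\left(6 \right)},5 \right)},H{\left(-5 \right)} \right)}\right)^{2} = \left(61 - \frac{51}{2}\right)^{2} = \left(\frac{71}{2}\right)^{2} = \frac{5041}{4}$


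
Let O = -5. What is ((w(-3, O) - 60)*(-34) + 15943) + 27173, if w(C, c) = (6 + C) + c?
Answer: 45224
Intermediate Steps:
w(C, c) = 6 + C + c
((w(-3, O) - 60)*(-34) + 15943) + 27173 = (((6 - 3 - 5) - 60)*(-34) + 15943) + 27173 = ((-2 - 60)*(-34) + 15943) + 27173 = (-62*(-34) + 15943) + 27173 = (2108 + 15943) + 27173 = 18051 + 27173 = 45224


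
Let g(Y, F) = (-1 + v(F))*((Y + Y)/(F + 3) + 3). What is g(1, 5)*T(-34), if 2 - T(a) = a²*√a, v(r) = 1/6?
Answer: -65/12 + 18785*I*√34/6 ≈ -5.4167 + 18256.0*I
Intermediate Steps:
v(r) = ⅙
g(Y, F) = -5/2 - 5*Y/(3*(3 + F)) (g(Y, F) = (-1 + ⅙)*((Y + Y)/(F + 3) + 3) = -5*((2*Y)/(3 + F) + 3)/6 = -5*(2*Y/(3 + F) + 3)/6 = -5*(3 + 2*Y/(3 + F))/6 = -5/2 - 5*Y/(3*(3 + F)))
T(a) = 2 - a^(5/2) (T(a) = 2 - a²*√a = 2 - a^(5/2))
g(1, 5)*T(-34) = (5*(-9 - 3*5 - 2*1)/(6*(3 + 5)))*(2 - (-34)^(5/2)) = ((⅚)*(-9 - 15 - 2)/8)*(2 - 1156*I*√34) = ((⅚)*(⅛)*(-26))*(2 - 1156*I*√34) = -65*(2 - 1156*I*√34)/24 = -65/12 + 18785*I*√34/6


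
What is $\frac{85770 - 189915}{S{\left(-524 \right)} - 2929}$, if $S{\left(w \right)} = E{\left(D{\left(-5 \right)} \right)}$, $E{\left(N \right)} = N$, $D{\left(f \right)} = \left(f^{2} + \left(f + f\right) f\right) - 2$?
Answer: $\frac{34715}{952} \approx 36.465$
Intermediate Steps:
$D{\left(f \right)} = -2 + 3 f^{2}$ ($D{\left(f \right)} = \left(f^{2} + 2 f f\right) - 2 = \left(f^{2} + 2 f^{2}\right) - 2 = 3 f^{2} - 2 = -2 + 3 f^{2}$)
$S{\left(w \right)} = 73$ ($S{\left(w \right)} = -2 + 3 \left(-5\right)^{2} = -2 + 3 \cdot 25 = -2 + 75 = 73$)
$\frac{85770 - 189915}{S{\left(-524 \right)} - 2929} = \frac{85770 - 189915}{73 - 2929} = - \frac{104145}{-2856} = \left(-104145\right) \left(- \frac{1}{2856}\right) = \frac{34715}{952}$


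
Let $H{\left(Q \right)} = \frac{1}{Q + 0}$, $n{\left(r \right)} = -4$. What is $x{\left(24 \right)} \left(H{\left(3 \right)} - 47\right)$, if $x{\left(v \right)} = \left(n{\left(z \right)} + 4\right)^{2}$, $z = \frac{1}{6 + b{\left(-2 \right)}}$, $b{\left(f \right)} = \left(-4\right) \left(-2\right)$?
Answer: $0$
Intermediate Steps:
$b{\left(f \right)} = 8$
$z = \frac{1}{14}$ ($z = \frac{1}{6 + 8} = \frac{1}{14} \approx 0.071429$)
$H{\left(Q \right)} = \frac{1}{Q}$
$x{\left(v \right)} = 0$ ($x{\left(v \right)} = \left(-4 + 4\right)^{2} = 0^{2} = 0$)
$x{\left(24 \right)} \left(H{\left(3 \right)} - 47\right) = 0 \left(\frac{1}{3} - 47\right) = 0 \left(- \frac{140}{3}\right) = 0$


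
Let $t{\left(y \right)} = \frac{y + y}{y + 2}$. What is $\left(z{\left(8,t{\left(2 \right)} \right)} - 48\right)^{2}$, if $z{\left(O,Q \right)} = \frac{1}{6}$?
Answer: $\frac{82369}{36} \approx 2288.0$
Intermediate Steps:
$t{\left(y \right)} = \frac{2 y}{2 + y}$
$z{\left(O,Q \right)} = \frac{1}{6}$
$\left(z{\left(8,t{\left(2 \right)} \right)} - 48\right)^{2} = \left(\frac{1}{6} - 48\right)^{2} = \left(- \frac{287}{6}\right)^{2} = \frac{82369}{36}$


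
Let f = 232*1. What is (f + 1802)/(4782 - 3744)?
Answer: 339/173 ≈ 1.9595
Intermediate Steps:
f = 232
(f + 1802)/(4782 - 3744) = (232 + 1802)/(4782 - 3744) = 2034/1038 = 2034*(1/1038) = 339/173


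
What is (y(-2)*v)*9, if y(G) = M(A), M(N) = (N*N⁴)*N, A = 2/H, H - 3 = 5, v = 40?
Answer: 45/512 ≈ 0.087891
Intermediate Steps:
H = 8 (H = 3 + 5 = 8)
A = ¼ (A = 2/8 = 2*(⅛) = ¼ ≈ 0.25000)
M(N) = N⁶ (M(N) = N⁵*N = N⁶)
y(G) = 1/4096 (y(G) = (¼)⁶ = 1/4096)
(y(-2)*v)*9 = ((1/4096)*40)*9 = (5/512)*9 = 45/512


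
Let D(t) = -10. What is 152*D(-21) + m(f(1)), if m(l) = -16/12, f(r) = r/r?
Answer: -4564/3 ≈ -1521.3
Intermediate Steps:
f(r) = 1
m(l) = -4/3 (m(l) = -16*1/12 = -4/3)
152*D(-21) + m(f(1)) = 152*(-10) - 4/3 = -1520 - 4/3 = -4564/3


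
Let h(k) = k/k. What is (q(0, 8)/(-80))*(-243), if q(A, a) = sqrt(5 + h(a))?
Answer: 243*sqrt(6)/80 ≈ 7.4403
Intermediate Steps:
h(k) = 1
q(A, a) = sqrt(6) (q(A, a) = sqrt(5 + 1) = sqrt(6))
(q(0, 8)/(-80))*(-243) = (sqrt(6)/(-80))*(-243) = (sqrt(6)*(-1/80))*(-243) = -sqrt(6)/80*(-243) = 243*sqrt(6)/80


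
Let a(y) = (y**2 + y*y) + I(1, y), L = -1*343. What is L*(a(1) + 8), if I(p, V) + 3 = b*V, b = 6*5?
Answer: -12691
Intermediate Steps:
b = 30
L = -343
I(p, V) = -3 + 30*V
a(y) = -3 + 2*y**2 + 30*y (a(y) = (y**2 + y*y) + (-3 + 30*y) = (y**2 + y**2) + (-3 + 30*y) = 2*y**2 + (-3 + 30*y) = -3 + 2*y**2 + 30*y)
L*(a(1) + 8) = -343*((-3 + 2*1**2 + 30*1) + 8) = -343*((-3 + 2*1 + 30) + 8) = -343*((-3 + 2 + 30) + 8) = -343*(29 + 8) = -343*37 = -12691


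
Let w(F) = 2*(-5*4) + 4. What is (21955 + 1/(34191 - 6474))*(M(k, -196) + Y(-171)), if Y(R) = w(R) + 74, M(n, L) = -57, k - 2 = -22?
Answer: -11562007984/27717 ≈ -4.1715e+5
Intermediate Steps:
k = -20 (k = 2 - 22 = -20)
w(F) = -36 (w(F) = 2*(-20) + 4 = -40 + 4 = -36)
Y(R) = 38 (Y(R) = -36 + 74 = 38)
(21955 + 1/(34191 - 6474))*(M(k, -196) + Y(-171)) = (21955 + 1/(34191 - 6474))*(-57 + 38) = (21955 + 1/27717)*(-19) = (608526736/27717)*(-19) = -11562007984/27717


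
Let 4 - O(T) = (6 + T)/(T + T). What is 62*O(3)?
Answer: 155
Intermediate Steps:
O(T) = 4 - (6 + T)/(2*T) (O(T) = 4 - (6 + T)/(T + T) = 4 - (6 + T)/(2*T))
62*O(3) = 62*(7/2 - 3/3) = 62*(7/2 - 3*⅓) = 62*(7/2 - 1) = 62*(5/2) = 155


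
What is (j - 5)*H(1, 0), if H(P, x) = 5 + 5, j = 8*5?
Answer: 350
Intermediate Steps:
j = 40
H(P, x) = 10
(j - 5)*H(1, 0) = (40 - 5)*10 = 35*10 = 350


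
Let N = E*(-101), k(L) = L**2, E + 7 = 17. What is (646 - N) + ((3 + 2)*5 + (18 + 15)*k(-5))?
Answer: 2506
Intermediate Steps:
E = 10 (E = -7 + 17 = 10)
N = -1010 (N = 10*(-101) = -1010)
(646 - N) + ((3 + 2)*5 + (18 + 15)*k(-5)) = (646 - 1*(-1010)) + ((3 + 2)*5 + (18 + 15)*(-5)**2) = (646 + 1010) + (5*5 + 33*25) = 1656 + (25 + 825) = 1656 + 850 = 2506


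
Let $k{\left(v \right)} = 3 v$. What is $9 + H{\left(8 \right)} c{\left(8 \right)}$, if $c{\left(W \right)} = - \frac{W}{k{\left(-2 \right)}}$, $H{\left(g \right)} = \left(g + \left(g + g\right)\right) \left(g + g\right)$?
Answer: $521$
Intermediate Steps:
$H{\left(g \right)} = 6 g^{2}$ ($H{\left(g \right)} = \left(g + 2 g\right) 2 g = 3 g 2 g = 6 g^{2}$)
$c{\left(W \right)} = \frac{W}{6}$ ($c{\left(W \right)} = - \frac{W}{3 \left(-2\right)} = - \frac{W}{-6} = - \frac{W \left(-1\right)}{6} = - \frac{\left(-1\right) W}{6} = \frac{W}{6}$)
$9 + H{\left(8 \right)} c{\left(8 \right)} = 9 + 6 \cdot 8^{2} \cdot \frac{1}{6} \cdot 8 = 9 + 6 \cdot 64 \cdot \frac{4}{3} = 9 + 384 \cdot \frac{4}{3} = 9 + 512 = 521$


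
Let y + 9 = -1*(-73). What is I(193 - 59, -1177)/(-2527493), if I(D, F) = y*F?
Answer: 75328/2527493 ≈ 0.029803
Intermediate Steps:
y = 64 (y = -9 - 1*(-73) = -9 + 73 = 64)
I(D, F) = 64*F
I(193 - 59, -1177)/(-2527493) = (64*(-1177))/(-2527493) = -75328*(-1/2527493) = 75328/2527493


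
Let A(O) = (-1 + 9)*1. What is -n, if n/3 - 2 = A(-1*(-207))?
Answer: -30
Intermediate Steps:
A(O) = 8 (A(O) = 8*1 = 8)
n = 30 (n = 6 + 3*8 = 6 + 24 = 30)
-n = -1*30 = -30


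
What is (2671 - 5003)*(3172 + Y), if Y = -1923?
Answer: -2912668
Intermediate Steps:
(2671 - 5003)*(3172 + Y) = (2671 - 5003)*(3172 - 1923) = -2332*1249 = -2912668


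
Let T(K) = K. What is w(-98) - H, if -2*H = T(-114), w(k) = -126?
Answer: -183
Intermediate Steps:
H = 57 (H = -½*(-114) = 57)
w(-98) - H = -126 - 1*57 = -126 - 57 = -183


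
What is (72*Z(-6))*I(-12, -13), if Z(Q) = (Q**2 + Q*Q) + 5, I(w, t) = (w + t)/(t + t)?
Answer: 69300/13 ≈ 5330.8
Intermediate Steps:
I(w, t) = (t + w)/(2*t) (I(w, t) = (t + w)/((2*t)) = (t + w)*(1/(2*t)) = (t + w)/(2*t))
Z(Q) = 5 + 2*Q**2 (Z(Q) = (Q**2 + Q**2) + 5 = 2*Q**2 + 5 = 5 + 2*Q**2)
(72*Z(-6))*I(-12, -13) = (72*(5 + 2*(-6)**2))*((1/2)*(-13 - 12)/(-13)) = (72*(5 + 2*36))*((1/2)*(-1/13)*(-25)) = (72*(5 + 72))*(25/26) = (72*77)*(25/26) = 5544*(25/26) = 69300/13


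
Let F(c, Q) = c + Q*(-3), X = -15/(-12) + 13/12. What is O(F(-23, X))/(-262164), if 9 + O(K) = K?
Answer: 13/87388 ≈ 0.00014876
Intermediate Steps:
X = 7/3 (X = -15*(-1/12) + 13*(1/12) = 5/4 + 13/12 = 7/3 ≈ 2.3333)
F(c, Q) = c - 3*Q
O(K) = -9 + K
O(F(-23, X))/(-262164) = (-9 + (-23 - 3*7/3))/(-262164) = (-9 + (-23 - 7))*(-1/262164) = (-9 - 30)*(-1/262164) = -39*(-1/262164) = 13/87388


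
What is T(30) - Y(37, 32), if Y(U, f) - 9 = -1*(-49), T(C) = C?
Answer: -28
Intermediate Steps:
Y(U, f) = 58 (Y(U, f) = 9 - 1*(-49) = 9 + 49 = 58)
T(30) - Y(37, 32) = 30 - 1*58 = 30 - 58 = -28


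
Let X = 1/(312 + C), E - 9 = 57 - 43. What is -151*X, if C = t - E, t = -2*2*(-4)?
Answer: -151/305 ≈ -0.49508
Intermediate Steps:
t = 16 (t = -4*(-4) = 16)
E = 23 (E = 9 + (57 - 43) = 9 + 14 = 23)
C = -7 (C = 16 - 1*23 = 16 - 23 = -7)
X = 1/305 (X = 1/(312 - 7) = 1/305 ≈ 0.0032787)
-151*X = -151/305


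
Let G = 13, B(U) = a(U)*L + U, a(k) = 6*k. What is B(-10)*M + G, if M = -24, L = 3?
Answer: 4573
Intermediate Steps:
B(U) = 19*U (B(U) = (6*U)*3 + U = 18*U + U = 19*U)
B(-10)*M + G = (19*(-10))*(-24) + 13 = -190*(-24) + 13 = 4560 + 13 = 4573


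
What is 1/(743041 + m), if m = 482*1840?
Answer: 1/1629921 ≈ 6.1353e-7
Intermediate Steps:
m = 886880
1/(743041 + m) = 1/(743041 + 886880) = 1/1629921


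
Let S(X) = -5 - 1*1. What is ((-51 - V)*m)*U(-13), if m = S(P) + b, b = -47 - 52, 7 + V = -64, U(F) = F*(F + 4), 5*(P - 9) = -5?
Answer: -245700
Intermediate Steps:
P = 8 (P = 9 + (1/5)*(-5) = 9 - 1 = 8)
S(X) = -6 (S(X) = -5 - 1 = -6)
U(F) = F*(4 + F)
V = -71 (V = -7 - 64 = -71)
b = -99
m = -105 (m = -6 - 99 = -105)
((-51 - V)*m)*U(-13) = ((-51 - 1*(-71))*(-105))*(-13*(4 - 13)) = ((-51 + 71)*(-105))*(-13*(-9)) = (20*(-105))*117 = -2100*117 = -245700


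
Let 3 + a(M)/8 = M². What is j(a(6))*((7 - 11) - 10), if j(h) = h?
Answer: -3696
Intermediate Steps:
a(M) = -24 + 8*M²
j(a(6))*((7 - 11) - 10) = (-24 + 8*6²)*((7 - 11) - 10) = (-24 + 8*36)*(-4 - 10) = (-24 + 288)*(-14) = 264*(-14) = -3696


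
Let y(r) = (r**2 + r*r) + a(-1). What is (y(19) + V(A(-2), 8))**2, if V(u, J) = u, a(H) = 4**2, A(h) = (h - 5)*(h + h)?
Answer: 586756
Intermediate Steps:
A(h) = 2*h*(-5 + h) (A(h) = (-5 + h)*(2*h) = 2*h*(-5 + h))
a(H) = 16
y(r) = 16 + 2*r**2 (y(r) = (r**2 + r*r) + 16 = (r**2 + r**2) + 16 = 2*r**2 + 16 = 16 + 2*r**2)
(y(19) + V(A(-2), 8))**2 = ((16 + 2*19**2) + 2*(-2)*(-5 - 2))**2 = ((16 + 2*361) + 2*(-2)*(-7))**2 = ((16 + 722) + 28)**2 = (738 + 28)**2 = 766**2 = 586756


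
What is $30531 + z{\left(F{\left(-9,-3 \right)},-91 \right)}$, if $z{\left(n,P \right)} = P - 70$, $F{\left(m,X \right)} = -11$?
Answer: $30370$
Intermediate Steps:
$z{\left(n,P \right)} = -70 + P$
$30531 + z{\left(F{\left(-9,-3 \right)},-91 \right)} = 30531 - 161 = 30370$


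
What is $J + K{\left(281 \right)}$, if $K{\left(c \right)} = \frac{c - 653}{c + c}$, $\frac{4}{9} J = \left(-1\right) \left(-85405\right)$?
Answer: $\frac{215988501}{1124} \approx 1.9216 \cdot 10^{5}$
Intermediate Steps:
$J = \frac{768645}{4}$ ($J = \frac{9 \left(\left(-1\right) \left(-85405\right)\right)}{4} = \frac{9}{4} \cdot 85405 = \frac{768645}{4} \approx 1.9216 \cdot 10^{5}$)
$K{\left(c \right)} = \frac{-653 + c}{2 c}$
$J + K{\left(281 \right)} = \frac{768645}{4} + \frac{-653 + 281}{2 \cdot 281} = \frac{768645}{4} + \frac{1}{2} \cdot \frac{1}{281} \left(-372\right) = \frac{768645}{4} - \frac{186}{281} = \frac{215988501}{1124}$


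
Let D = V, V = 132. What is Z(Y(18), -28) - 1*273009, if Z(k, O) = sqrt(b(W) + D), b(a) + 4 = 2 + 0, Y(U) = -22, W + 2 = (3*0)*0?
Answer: -273009 + sqrt(130) ≈ -2.7300e+5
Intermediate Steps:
W = -2 (W = -2 + (3*0)*0 = -2 + 0*0 = -2 + 0 = -2)
b(a) = -2 (b(a) = -4 + (2 + 0) = -4 + 2 = -2)
D = 132
Z(k, O) = sqrt(130) (Z(k, O) = sqrt(-2 + 132) = sqrt(130))
Z(Y(18), -28) - 1*273009 = sqrt(130) - 1*273009 = sqrt(130) - 273009 = -273009 + sqrt(130)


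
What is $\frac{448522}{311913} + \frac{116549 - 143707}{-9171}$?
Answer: $\frac{1398258724}{317839347} \approx 4.3993$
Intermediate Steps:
$\frac{448522}{311913} + \frac{116549 - 143707}{-9171} = 448522 \cdot \frac{1}{311913} + \left(116549 - 143707\right) \left(- \frac{1}{9171}\right) = \frac{448522}{311913} - - \frac{27158}{9171} = \frac{448522}{311913} + \frac{27158}{9171} = \frac{1398258724}{317839347}$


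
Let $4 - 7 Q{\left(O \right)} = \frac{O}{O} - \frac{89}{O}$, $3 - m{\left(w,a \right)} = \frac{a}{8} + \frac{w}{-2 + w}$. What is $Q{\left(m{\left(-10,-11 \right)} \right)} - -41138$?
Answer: $\frac{24479501}{595} \approx 41142.0$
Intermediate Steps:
$m{\left(w,a \right)} = 3 - \frac{a}{8} - \frac{w}{-2 + w}$ ($m{\left(w,a \right)} = 3 - \left(\frac{a}{8} + \frac{w}{-2 + w}\right) = 3 - \frac{a}{8} - \frac{w}{-2 + w}$)
$Q{\left(O \right)} = \frac{3}{7} + \frac{89}{7 O}$ ($Q{\left(O \right)} = \frac{4}{7} - \frac{\frac{O}{O} - \frac{89}{O}}{7} = \frac{4}{7} - \frac{1 - \frac{89}{O}}{7} = \frac{4}{7} - \left(\frac{1}{7} - \frac{89}{7 O}\right) = \frac{3}{7} + \frac{89}{7 O}$)
$Q{\left(m{\left(-10,-11 \right)} \right)} - -41138 = \frac{89 + 3 \frac{-48 + 2 \left(-11\right) + 16 \left(-10\right) - \left(-11\right) \left(-10\right)}{8 \left(-2 - 10\right)}}{7 \frac{-48 + 2 \left(-11\right) + 16 \left(-10\right) - \left(-11\right) \left(-10\right)}{8 \left(-2 - 10\right)}} - -41138 = \frac{89 + 3 \frac{-48 - 22 - 160 - 110}{8 \left(-12\right)}}{7 \frac{-48 - 22 - 160 - 110}{8 \left(-12\right)}} + 41138 = \frac{89 + 3 \cdot \frac{1}{8} \left(- \frac{1}{12}\right) \left(-340\right)}{7 \cdot \frac{1}{8} \left(- \frac{1}{12}\right) \left(-340\right)} + 41138 = \frac{89 + 3 \cdot \frac{85}{24}}{7 \cdot \frac{85}{24}} + 41138 = \frac{1}{7} \cdot \frac{24}{85} \left(89 + \frac{85}{8}\right) + 41138 = \frac{1}{7} \cdot \frac{24}{85} \cdot \frac{797}{8} + 41138 = \frac{2391}{595} + 41138 = \frac{24479501}{595}$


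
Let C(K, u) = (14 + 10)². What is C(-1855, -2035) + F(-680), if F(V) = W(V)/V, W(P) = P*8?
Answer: 584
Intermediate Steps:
W(P) = 8*P
F(V) = 8 (F(V) = (8*V)/V = 8)
C(K, u) = 576 (C(K, u) = 24² = 576)
C(-1855, -2035) + F(-680) = 576 + 8 = 584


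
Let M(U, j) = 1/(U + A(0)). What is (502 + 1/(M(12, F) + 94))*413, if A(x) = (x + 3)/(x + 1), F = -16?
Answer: 292543181/1411 ≈ 2.0733e+5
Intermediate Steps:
A(x) = (3 + x)/(1 + x)
M(U, j) = 1/(3 + U) (M(U, j) = 1/(U + (3 + 0)/(1 + 0)) = 1/(U + 3/1) = 1/(U + 1*3) = 1/(U + 3) = 1/(3 + U))
(502 + 1/(M(12, F) + 94))*413 = (502 + 1/(1/(3 + 12) + 94))*413 = (502 + 1/(1/15 + 94))*413 = (502 + 1/(1411/15))*413 = (502 + 15/1411)*413 = (708337/1411)*413 = 292543181/1411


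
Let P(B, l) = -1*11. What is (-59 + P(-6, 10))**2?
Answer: 4900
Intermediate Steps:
P(B, l) = -11
(-59 + P(-6, 10))**2 = (-59 - 11)**2 = (-70)**2 = 4900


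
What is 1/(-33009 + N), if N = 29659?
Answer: -1/3350 ≈ -0.00029851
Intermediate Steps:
1/(-33009 + N) = 1/(-33009 + 29659) = 1/(-3350) = -1/3350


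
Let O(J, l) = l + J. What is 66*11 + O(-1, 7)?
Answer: 732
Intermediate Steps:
O(J, l) = J + l
66*11 + O(-1, 7) = 66*11 + (-1 + 7) = 726 + 6 = 732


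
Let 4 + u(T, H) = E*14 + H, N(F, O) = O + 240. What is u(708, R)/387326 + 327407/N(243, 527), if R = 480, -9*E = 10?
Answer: 570661185793/1336855689 ≈ 426.87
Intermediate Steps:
E = -10/9 (E = -1/9*10 = -10/9 ≈ -1.1111)
N(F, O) = 240 + O
u(T, H) = -176/9 + H (u(T, H) = -4 + (-10/9*14 + H) = -4 + (-140/9 + H) = -176/9 + H)
u(708, R)/387326 + 327407/N(243, 527) = (-176/9 + 480)/387326 + 327407/(240 + 527) = (4144/9)*(1/387326) + 327407/767 = 2072/1742967 + 327407*(1/767) = 2072/1742967 + 327407/767 = 570661185793/1336855689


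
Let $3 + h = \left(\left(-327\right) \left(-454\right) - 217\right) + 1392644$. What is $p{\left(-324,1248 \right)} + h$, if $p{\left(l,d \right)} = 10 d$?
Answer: $1553362$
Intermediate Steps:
$h = 1540882$ ($h = -3 + \left(\left(\left(-327\right) \left(-454\right) - 217\right) + 1392644\right) = -3 + \left(\left(148458 - 217\right) + 1392644\right) = -3 + \left(148241 + 1392644\right) = -3 + 1540885 = 1540882$)
$p{\left(-324,1248 \right)} + h = 10 \cdot 1248 + 1540882 = 12480 + 1540882 = 1553362$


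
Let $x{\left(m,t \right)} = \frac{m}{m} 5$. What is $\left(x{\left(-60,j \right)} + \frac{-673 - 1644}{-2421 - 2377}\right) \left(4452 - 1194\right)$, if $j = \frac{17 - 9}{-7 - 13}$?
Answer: $\frac{42854103}{2399} \approx 17863.0$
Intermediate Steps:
$j = - \frac{2}{5}$ ($j = \frac{8}{-20} = 8 \left(- \frac{1}{20}\right) = - \frac{2}{5} \approx -0.4$)
$x{\left(m,t \right)} = 5$ ($x{\left(m,t \right)} = 1 \cdot 5 = 5$)
$\left(x{\left(-60,j \right)} + \frac{-673 - 1644}{-2421 - 2377}\right) \left(4452 - 1194\right) = \left(5 + \frac{-673 - 1644}{-2421 - 2377}\right) \left(4452 - 1194\right) = \left(5 - \frac{2317}{-4798}\right) 3258 = \left(5 - - \frac{2317}{4798}\right) 3258 = \left(5 + \frac{2317}{4798}\right) 3258 = \frac{26307}{4798} \cdot 3258 = \frac{42854103}{2399}$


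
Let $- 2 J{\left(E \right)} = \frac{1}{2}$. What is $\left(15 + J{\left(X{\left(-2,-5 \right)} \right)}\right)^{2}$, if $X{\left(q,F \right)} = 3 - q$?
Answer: $\frac{3481}{16} \approx 217.56$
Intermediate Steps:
$J{\left(E \right)} = - \frac{1}{4}$ ($J{\left(E \right)} = - \frac{1}{2 \cdot 2} = \left(- \frac{1}{2}\right) \frac{1}{2} = - \frac{1}{4}$)
$\left(15 + J{\left(X{\left(-2,-5 \right)} \right)}\right)^{2} = \left(15 - \frac{1}{4}\right)^{2} = \left(\frac{59}{4}\right)^{2} = \frac{3481}{16}$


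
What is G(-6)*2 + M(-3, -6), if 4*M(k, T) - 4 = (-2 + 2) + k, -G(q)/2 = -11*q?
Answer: -1055/4 ≈ -263.75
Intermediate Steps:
G(q) = 22*q (G(q) = -(-22)*q = 22*q)
M(k, T) = 1 + k/4 (M(k, T) = 1 + ((-2 + 2) + k)/4 = 1 + (0 + k)/4 = 1 + k/4)
G(-6)*2 + M(-3, -6) = (22*(-6))*2 + (1 + (1/4)*(-3)) = -132*2 + (1 - 3/4) = -264 + 1/4 = -1055/4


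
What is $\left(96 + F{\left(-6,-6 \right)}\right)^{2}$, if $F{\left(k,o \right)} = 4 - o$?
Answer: $11236$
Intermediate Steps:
$\left(96 + F{\left(-6,-6 \right)}\right)^{2} = \left(96 + \left(4 - -6\right)\right)^{2} = \left(96 + \left(4 + 6\right)\right)^{2} = \left(96 + 10\right)^{2} = 106^{2} = 11236$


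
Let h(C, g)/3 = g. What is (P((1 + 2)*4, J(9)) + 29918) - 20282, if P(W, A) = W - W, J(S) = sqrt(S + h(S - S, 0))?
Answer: 9636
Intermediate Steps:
h(C, g) = 3*g
J(S) = sqrt(S) (J(S) = sqrt(S + 3*0) = sqrt(S + 0) = sqrt(S))
P(W, A) = 0
(P((1 + 2)*4, J(9)) + 29918) - 20282 = (0 + 29918) - 20282 = 29918 - 20282 = 9636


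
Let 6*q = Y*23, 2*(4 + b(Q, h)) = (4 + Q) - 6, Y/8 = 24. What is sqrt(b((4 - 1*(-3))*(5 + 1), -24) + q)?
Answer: 4*sqrt(47) ≈ 27.423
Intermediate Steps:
Y = 192 (Y = 8*24 = 192)
b(Q, h) = -5 + Q/2 (b(Q, h) = -4 + ((4 + Q) - 6)/2 = -4 + (-2 + Q)/2 = -4 + (-1 + Q/2) = -5 + Q/2)
q = 736 (q = (192*23)/6 = (1/6)*4416 = 736)
sqrt(b((4 - 1*(-3))*(5 + 1), -24) + q) = sqrt((-5 + ((4 - 1*(-3))*(5 + 1))/2) + 736) = sqrt((-5 + ((4 + 3)*6)/2) + 736) = sqrt((-5 + (7*6)/2) + 736) = sqrt((-5 + (1/2)*42) + 736) = sqrt((-5 + 21) + 736) = sqrt(16 + 736) = sqrt(752) = 4*sqrt(47)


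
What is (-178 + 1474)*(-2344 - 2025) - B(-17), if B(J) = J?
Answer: -5662207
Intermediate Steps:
(-178 + 1474)*(-2344 - 2025) - B(-17) = (-178 + 1474)*(-2344 - 2025) - 1*(-17) = 1296*(-4369) + 17 = -5662224 + 17 = -5662207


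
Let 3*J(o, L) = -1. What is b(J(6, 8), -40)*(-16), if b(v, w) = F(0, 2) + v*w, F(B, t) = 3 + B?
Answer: -784/3 ≈ -261.33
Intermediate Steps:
J(o, L) = -1/3 (J(o, L) = (1/3)*(-1) = -1/3)
b(v, w) = 3 + v*w (b(v, w) = (3 + 0) + v*w = 3 + v*w)
b(J(6, 8), -40)*(-16) = (3 - 1/3*(-40))*(-16) = (3 + 40/3)*(-16) = (49/3)*(-16) = -784/3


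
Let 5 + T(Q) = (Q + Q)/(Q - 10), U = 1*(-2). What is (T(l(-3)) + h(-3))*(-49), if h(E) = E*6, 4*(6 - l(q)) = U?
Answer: 1309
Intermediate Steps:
U = -2
l(q) = 13/2 (l(q) = 6 - ¼*(-2) = 6 + ½ = 13/2)
T(Q) = -5 + 2*Q/(-10 + Q) (T(Q) = -5 + (Q + Q)/(Q - 10) = -5 + (2*Q)/(-10 + Q) = -5 + 2*Q/(-10 + Q))
h(E) = 6*E
(T(l(-3)) + h(-3))*(-49) = ((50 - 3*13/2)/(-10 + 13/2) + 6*(-3))*(-49) = ((50 - 39/2)/(-7/2) - 18)*(-49) = (-2/7*61/2 - 18)*(-49) = (-61/7 - 18)*(-49) = -187/7*(-49) = 1309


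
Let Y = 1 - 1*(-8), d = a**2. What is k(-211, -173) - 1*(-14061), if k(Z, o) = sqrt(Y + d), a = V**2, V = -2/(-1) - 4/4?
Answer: 14061 + sqrt(10) ≈ 14064.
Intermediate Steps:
V = 1 (V = -2*(-1) - 4*1/4 = 2 - 1 = 1)
a = 1 (a = 1**2 = 1)
d = 1 (d = 1**2 = 1)
Y = 9 (Y = 1 + 8 = 9)
k(Z, o) = sqrt(10) (k(Z, o) = sqrt(9 + 1) = sqrt(10))
k(-211, -173) - 1*(-14061) = sqrt(10) - 1*(-14061) = sqrt(10) + 14061 = 14061 + sqrt(10)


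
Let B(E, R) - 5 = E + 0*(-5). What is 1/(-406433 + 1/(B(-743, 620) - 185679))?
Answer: -186417/75766020562 ≈ -2.4604e-6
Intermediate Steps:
B(E, R) = 5 + E (B(E, R) = 5 + (E + 0*(-5)) = 5 + (E + 0) = 5 + E)
1/(-406433 + 1/(B(-743, 620) - 185679)) = 1/(-406433 + 1/((5 - 743) - 185679)) = 1/(-406433 + 1/(-738 - 185679)) = 1/(-406433 + 1/(-186417)) = 1/(-406433 - 1/186417) = 1/(-75766020562/186417) = -186417/75766020562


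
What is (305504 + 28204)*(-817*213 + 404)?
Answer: -57937381836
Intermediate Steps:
(305504 + 28204)*(-817*213 + 404) = 333708*(-174021 + 404) = 333708*(-173617) = -57937381836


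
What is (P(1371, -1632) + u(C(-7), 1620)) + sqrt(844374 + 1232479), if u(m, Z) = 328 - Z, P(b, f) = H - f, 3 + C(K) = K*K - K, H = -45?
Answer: 295 + sqrt(2076853) ≈ 1736.1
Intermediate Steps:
C(K) = -3 + K**2 - K (C(K) = -3 + (K*K - K) = -3 + (K**2 - K) = -3 + K**2 - K)
P(b, f) = -45 - f
(P(1371, -1632) + u(C(-7), 1620)) + sqrt(844374 + 1232479) = ((-45 - 1*(-1632)) + (328 - 1*1620)) + sqrt(844374 + 1232479) = ((-45 + 1632) + (328 - 1620)) + sqrt(2076853) = (1587 - 1292) + sqrt(2076853) = 295 + sqrt(2076853)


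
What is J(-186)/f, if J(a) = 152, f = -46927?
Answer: -152/46927 ≈ -0.0032391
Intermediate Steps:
J(-186)/f = 152/(-46927) = 152*(-1/46927) = -152/46927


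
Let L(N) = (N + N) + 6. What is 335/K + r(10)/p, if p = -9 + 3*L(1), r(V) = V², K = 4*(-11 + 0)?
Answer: -125/132 ≈ -0.94697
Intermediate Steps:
K = -44 (K = 4*(-11) = -44)
L(N) = 6 + 2*N (L(N) = 2*N + 6 = 6 + 2*N)
p = 15 (p = -9 + 3*(6 + 2*1) = -9 + 3*(6 + 2) = -9 + 3*8 = -9 + 24 = 15)
335/K + r(10)/p = 335/(-44) + 10²/15 = 335*(-1/44) + 100*(1/15) = -335/44 + 20/3 = -125/132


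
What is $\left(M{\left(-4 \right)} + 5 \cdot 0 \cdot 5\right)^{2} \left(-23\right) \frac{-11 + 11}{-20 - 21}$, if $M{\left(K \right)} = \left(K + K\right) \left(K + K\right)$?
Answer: $0$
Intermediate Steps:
$M{\left(K \right)} = 4 K^{2}$ ($M{\left(K \right)} = 2 K 2 K = 4 K^{2}$)
$\left(M{\left(-4 \right)} + 5 \cdot 0 \cdot 5\right)^{2} \left(-23\right) \frac{-11 + 11}{-20 - 21} = \left(4 \left(-4\right)^{2} + 5 \cdot 0 \cdot 5\right)^{2} \left(-23\right) \frac{-11 + 11}{-20 - 21} = \left(4 \cdot 16 + 0 \cdot 5\right)^{2} \left(-23\right) \frac{0}{-20 - 21} = \left(64 + 0\right)^{2} \left(-23\right) \frac{0}{-41} = 64^{2} \left(-23\right) 0 \left(- \frac{1}{41}\right) = 4096 \left(-23\right) 0 = \left(-94208\right) 0 = 0$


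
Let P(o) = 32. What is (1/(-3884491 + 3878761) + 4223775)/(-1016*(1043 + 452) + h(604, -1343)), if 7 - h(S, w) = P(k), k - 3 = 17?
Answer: -24202230749/8703554850 ≈ -2.7807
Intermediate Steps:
k = 20 (k = 3 + 17 = 20)
h(S, w) = -25 (h(S, w) = 7 - 1*32 = 7 - 32 = -25)
(1/(-3884491 + 3878761) + 4223775)/(-1016*(1043 + 452) + h(604, -1343)) = (1/(-3884491 + 3878761) + 4223775)/(-1016*(1043 + 452) - 25) = (1/(-5730) + 4223775)/(-1016*1495 - 25) = (-1/5730 + 4223775)/(-1518920 - 25) = (24202230749/5730)/(-1518945) = (24202230749/5730)*(-1/1518945) = -24202230749/8703554850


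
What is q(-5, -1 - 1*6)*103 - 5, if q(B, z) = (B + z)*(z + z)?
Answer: 17299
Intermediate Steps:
q(B, z) = 2*z*(B + z) (q(B, z) = (B + z)*(2*z) = 2*z*(B + z))
q(-5, -1 - 1*6)*103 - 5 = (2*(-1 - 1*6)*(-5 + (-1 - 1*6)))*103 - 5 = (2*(-1 - 6)*(-5 + (-1 - 6)))*103 - 5 = (2*(-7)*(-5 - 7))*103 - 5 = (2*(-7)*(-12))*103 - 5 = 168*103 - 5 = 17304 - 5 = 17299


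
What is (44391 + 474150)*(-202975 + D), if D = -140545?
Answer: -178129204320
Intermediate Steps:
(44391 + 474150)*(-202975 + D) = (44391 + 474150)*(-202975 - 140545) = 518541*(-343520) = -178129204320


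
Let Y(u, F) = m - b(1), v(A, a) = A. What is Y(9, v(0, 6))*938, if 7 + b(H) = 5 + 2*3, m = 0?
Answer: -3752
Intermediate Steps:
b(H) = 4 (b(H) = -7 + (5 + 2*3) = -7 + (5 + 6) = -7 + 11 = 4)
Y(u, F) = -4 (Y(u, F) = 0 - 1*4 = 0 - 4 = -4)
Y(9, v(0, 6))*938 = -4*938 = -3752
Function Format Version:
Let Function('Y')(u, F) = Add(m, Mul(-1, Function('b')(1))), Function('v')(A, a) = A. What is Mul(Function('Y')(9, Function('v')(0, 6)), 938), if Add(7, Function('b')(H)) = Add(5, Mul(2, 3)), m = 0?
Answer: -3752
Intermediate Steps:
Function('b')(H) = 4 (Function('b')(H) = Add(-7, Add(5, Mul(2, 3))) = Add(-7, Add(5, 6)) = Add(-7, 11) = 4)
Function('Y')(u, F) = -4 (Function('Y')(u, F) = Add(0, Mul(-1, 4)) = Add(0, -4) = -4)
Mul(Function('Y')(9, Function('v')(0, 6)), 938) = Mul(-4, 938) = -3752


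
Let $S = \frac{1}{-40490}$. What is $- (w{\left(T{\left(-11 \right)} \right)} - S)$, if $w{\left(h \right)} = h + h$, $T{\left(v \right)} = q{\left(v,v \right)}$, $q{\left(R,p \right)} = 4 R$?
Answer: $\frac{3563119}{40490} \approx 88.0$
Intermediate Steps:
$T{\left(v \right)} = 4 v$
$w{\left(h \right)} = 2 h$
$S = - \frac{1}{40490} \approx -2.4697 \cdot 10^{-5}$
$- (w{\left(T{\left(-11 \right)} \right)} - S) = - (2 \cdot 4 \left(-11\right) - - \frac{1}{40490}) = - (2 \left(-44\right) + \frac{1}{40490}) = - (-88 + \frac{1}{40490}) = \left(-1\right) \left(- \frac{3563119}{40490}\right) = \frac{3563119}{40490}$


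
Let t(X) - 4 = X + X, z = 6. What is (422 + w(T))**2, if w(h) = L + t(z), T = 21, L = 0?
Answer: 191844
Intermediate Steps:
t(X) = 4 + 2*X (t(X) = 4 + (X + X) = 4 + 2*X)
w(h) = 16 (w(h) = 0 + (4 + 2*6) = 0 + (4 + 12) = 0 + 16 = 16)
(422 + w(T))**2 = (422 + 16)**2 = 438**2 = 191844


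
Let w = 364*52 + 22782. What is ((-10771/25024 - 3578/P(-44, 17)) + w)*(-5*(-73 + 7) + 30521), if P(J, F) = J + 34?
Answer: 162383290788131/125120 ≈ 1.2978e+9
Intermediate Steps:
P(J, F) = 34 + J
w = 41710 (w = 18928 + 22782 = 41710)
((-10771/25024 - 3578/P(-44, 17)) + w)*(-5*(-73 + 7) + 30521) = ((-10771/25024 - 3578/(34 - 44)) + 41710)*(-5*(-73 + 7) + 30521) = ((-10771*1/25024 - 3578/(-10)) + 41710)*(-5*(-66) + 30521) = ((-10771/25024 - 3578*(-⅒)) + 41710)*(330 + 30521) = ((-10771/25024 + 1789/5) + 41710)*30851 = (44714081/125120 + 41710)*30851 = (5263469281/125120)*30851 = 162383290788131/125120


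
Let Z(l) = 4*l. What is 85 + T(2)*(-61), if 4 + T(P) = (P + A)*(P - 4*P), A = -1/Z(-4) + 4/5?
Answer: 55067/40 ≈ 1376.7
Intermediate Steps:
A = 69/80 (A = -1/(4*(-4)) + 4/5 = -1/(-16) + 4*(⅕) = -1*(-1/16) + ⅘ = 1/16 + ⅘ = 69/80 ≈ 0.86250)
T(P) = -4 - 3*P*(69/80 + P) (T(P) = -4 + (P + 69/80)*(P - 4*P) = -4 + (69/80 + P)*(-3*P) = -4 - 3*P*(69/80 + P))
85 + T(2)*(-61) = 85 + (-4 - 3*2² - 207/80*2)*(-61) = 85 + (-4 - 3*4 - 207/40)*(-61) = 85 + (-4 - 12 - 207/40)*(-61) = 85 - 847/40*(-61) = 85 + 51667/40 = 55067/40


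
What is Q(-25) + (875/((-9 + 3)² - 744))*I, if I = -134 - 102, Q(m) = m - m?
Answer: 875/3 ≈ 291.67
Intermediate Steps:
Q(m) = 0
I = -236
Q(-25) + (875/((-9 + 3)² - 744))*I = 0 + (875/((-9 + 3)² - 744))*(-236) = 0 + (875/((-6)² - 744))*(-236) = 0 + (875/(36 - 744))*(-236) = 0 + (875/(-708))*(-236) = 0 + (875*(-1/708))*(-236) = 0 - 875/708*(-236) = 0 + 875/3 = 875/3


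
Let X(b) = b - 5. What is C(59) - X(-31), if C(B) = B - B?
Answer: 36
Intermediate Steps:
X(b) = -5 + b
C(B) = 0
C(59) - X(-31) = 0 - (-5 - 31) = 0 - 1*(-36) = 0 + 36 = 36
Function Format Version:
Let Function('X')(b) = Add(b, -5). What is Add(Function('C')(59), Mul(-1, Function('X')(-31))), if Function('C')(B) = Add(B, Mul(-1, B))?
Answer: 36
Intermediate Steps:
Function('X')(b) = Add(-5, b)
Function('C')(B) = 0
Add(Function('C')(59), Mul(-1, Function('X')(-31))) = Add(0, Mul(-1, Add(-5, -31))) = Add(0, Mul(-1, -36)) = Add(0, 36) = 36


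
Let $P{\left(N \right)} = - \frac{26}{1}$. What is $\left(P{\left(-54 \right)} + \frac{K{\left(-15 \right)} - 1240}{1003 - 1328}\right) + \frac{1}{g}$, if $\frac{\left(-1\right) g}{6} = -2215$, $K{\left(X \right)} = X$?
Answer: $- \frac{3824849}{172770} \approx -22.138$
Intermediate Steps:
$g = 13290$ ($g = \left(-6\right) \left(-2215\right) = 13290$)
$P{\left(N \right)} = -26$ ($P{\left(N \right)} = \left(-26\right) 1 = -26$)
$\left(P{\left(-54 \right)} + \frac{K{\left(-15 \right)} - 1240}{1003 - 1328}\right) + \frac{1}{g} = \left(-26 + \frac{-15 - 1240}{1003 - 1328}\right) + \frac{1}{13290} = \left(-26 - \frac{1255}{-325}\right) + \frac{1}{13290} = \left(-26 - - \frac{251}{65}\right) + \frac{1}{13290} = \left(-26 + \frac{251}{65}\right) + \frac{1}{13290} = - \frac{1439}{65} + \frac{1}{13290} = - \frac{3824849}{172770}$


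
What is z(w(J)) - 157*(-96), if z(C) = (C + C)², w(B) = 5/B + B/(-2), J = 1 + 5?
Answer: 135817/9 ≈ 15091.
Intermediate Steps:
J = 6
w(B) = 5/B - B/2 (w(B) = 5/B + B*(-½) = 5/B - B/2)
z(C) = 4*C² (z(C) = (2*C)² = 4*C²)
z(w(J)) - 157*(-96) = 4*(5/6 - ½*6)² - 157*(-96) = 4*(5*(⅙) - 3)² + 15072 = 4*(⅚ - 3)² + 15072 = 4*(-13/6)² + 15072 = 4*(169/36) + 15072 = 169/9 + 15072 = 135817/9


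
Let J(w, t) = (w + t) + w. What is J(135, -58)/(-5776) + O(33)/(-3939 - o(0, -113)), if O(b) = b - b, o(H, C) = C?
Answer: -53/1444 ≈ -0.036704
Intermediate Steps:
O(b) = 0
J(w, t) = t + 2*w (J(w, t) = (t + w) + w = t + 2*w)
J(135, -58)/(-5776) + O(33)/(-3939 - o(0, -113)) = (-58 + 2*135)/(-5776) + 0/(-3939 - 1*(-113)) = (-58 + 270)*(-1/5776) + 0/(-3939 + 113) = 212*(-1/5776) + 0/(-3826) = -53/1444 + 0*(-1/3826) = -53/1444 + 0 = -53/1444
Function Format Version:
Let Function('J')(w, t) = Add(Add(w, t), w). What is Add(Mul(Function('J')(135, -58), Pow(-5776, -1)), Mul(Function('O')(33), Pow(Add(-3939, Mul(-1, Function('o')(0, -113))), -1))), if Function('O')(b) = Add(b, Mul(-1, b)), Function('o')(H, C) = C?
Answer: Rational(-53, 1444) ≈ -0.036704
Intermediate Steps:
Function('O')(b) = 0
Function('J')(w, t) = Add(t, Mul(2, w)) (Function('J')(w, t) = Add(Add(t, w), w) = Add(t, Mul(2, w)))
Add(Mul(Function('J')(135, -58), Pow(-5776, -1)), Mul(Function('O')(33), Pow(Add(-3939, Mul(-1, Function('o')(0, -113))), -1))) = Add(Mul(Add(-58, Mul(2, 135)), Pow(-5776, -1)), Mul(0, Pow(Add(-3939, Mul(-1, -113)), -1))) = Add(Mul(Add(-58, 270), Rational(-1, 5776)), Mul(0, Pow(Add(-3939, 113), -1))) = Add(Mul(212, Rational(-1, 5776)), Mul(0, Pow(-3826, -1))) = Add(Rational(-53, 1444), Mul(0, Rational(-1, 3826))) = Add(Rational(-53, 1444), 0) = Rational(-53, 1444)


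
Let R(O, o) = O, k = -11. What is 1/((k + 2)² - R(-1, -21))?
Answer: 1/82 ≈ 0.012195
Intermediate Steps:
1/((k + 2)² - R(-1, -21)) = 1/((-11 + 2)² - 1*(-1)) = 1/((-9)² + 1) = 1/(81 + 1) = 1/82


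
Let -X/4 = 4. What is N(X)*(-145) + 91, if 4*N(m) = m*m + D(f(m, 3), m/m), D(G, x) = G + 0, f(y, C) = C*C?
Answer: -38061/4 ≈ -9515.3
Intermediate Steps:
X = -16 (X = -4*4 = -16)
f(y, C) = C²
D(G, x) = G
N(m) = 9/4 + m²/4 (N(m) = (m*m + 3²)/4 = (m² + 9)/4 = (9 + m²)/4 = 9/4 + m²/4)
N(X)*(-145) + 91 = (9/4 + (¼)*(-16)²)*(-145) + 91 = (9/4 + (¼)*256)*(-145) + 91 = (9/4 + 64)*(-145) + 91 = (265/4)*(-145) + 91 = -38425/4 + 91 = -38061/4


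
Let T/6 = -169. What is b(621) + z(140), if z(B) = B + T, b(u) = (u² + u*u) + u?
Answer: 771029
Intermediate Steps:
b(u) = u + 2*u² (b(u) = (u² + u²) + u = 2*u² + u = u + 2*u²)
T = -1014 (T = 6*(-169) = -1014)
z(B) = -1014 + B (z(B) = B - 1014 = -1014 + B)
b(621) + z(140) = 621*(1 + 2*621) + (-1014 + 140) = 621*(1 + 1242) - 874 = 621*1243 - 874 = 771903 - 874 = 771029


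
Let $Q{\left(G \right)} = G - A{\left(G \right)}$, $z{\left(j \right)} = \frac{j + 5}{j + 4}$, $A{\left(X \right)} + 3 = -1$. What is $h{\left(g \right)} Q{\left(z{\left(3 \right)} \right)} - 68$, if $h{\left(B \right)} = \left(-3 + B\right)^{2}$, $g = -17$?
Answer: $\frac{13924}{7} \approx 1989.1$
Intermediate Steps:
$A{\left(X \right)} = -4$ ($A{\left(X \right)} = -3 - 1 = -4$)
$z{\left(j \right)} = \frac{5 + j}{4 + j}$
$Q{\left(G \right)} = 4 + G$ ($Q{\left(G \right)} = G - -4 = G + 4 = 4 + G$)
$h{\left(g \right)} Q{\left(z{\left(3 \right)} \right)} - 68 = \left(-3 - 17\right)^{2} \left(4 + \frac{5 + 3}{4 + 3}\right) - 68 = \left(-20\right)^{2} \left(4 + \frac{1}{7} \cdot 8\right) - 68 = 400 \left(4 + \frac{1}{7} \cdot 8\right) - 68 = 400 \left(4 + \frac{8}{7}\right) - 68 = 400 \cdot \frac{36}{7} - 68 = \frac{14400}{7} - 68 = \frac{13924}{7}$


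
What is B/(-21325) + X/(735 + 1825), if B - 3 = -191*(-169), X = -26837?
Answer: -130988189/10918400 ≈ -11.997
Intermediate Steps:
B = 32282 (B = 3 - 191*(-169) = 3 + 32279 = 32282)
B/(-21325) + X/(735 + 1825) = 32282/(-21325) - 26837/(735 + 1825) = 32282*(-1/21325) - 26837/2560 = -32282/21325 - 26837*1/2560 = -32282/21325 - 26837/2560 = -130988189/10918400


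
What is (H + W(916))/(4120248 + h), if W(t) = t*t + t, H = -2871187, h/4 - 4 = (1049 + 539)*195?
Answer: -2031215/5358904 ≈ -0.37904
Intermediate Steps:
h = 1238656 (h = 16 + 4*((1049 + 539)*195) = 16 + 4*(1588*195) = 16 + 4*309660 = 16 + 1238640 = 1238656)
W(t) = t + t² (W(t) = t² + t = t + t²)
(H + W(916))/(4120248 + h) = (-2871187 + 916*(1 + 916))/(4120248 + 1238656) = (-2871187 + 916*917)/5358904 = (-2871187 + 839972)*(1/5358904) = -2031215*1/5358904 = -2031215/5358904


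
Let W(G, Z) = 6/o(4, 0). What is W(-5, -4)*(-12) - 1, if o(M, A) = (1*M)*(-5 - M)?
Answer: 1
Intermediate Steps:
o(M, A) = M*(-5 - M)
W(G, Z) = -1/6 (W(G, Z) = 6/((-1*4*(5 + 4))) = 6/((-1*4*9)) = 6/(-36) = 6*(-1/36) = -1/6)
W(-5, -4)*(-12) - 1 = -1/6*(-12) - 1 = 2 - 1 = 1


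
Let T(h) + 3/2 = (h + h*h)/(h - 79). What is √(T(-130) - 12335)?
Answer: I*√2169502346/418 ≈ 111.43*I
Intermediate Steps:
T(h) = -3/2 + (h + h²)/(-79 + h) (T(h) = -3/2 + (h + h*h)/(h - 79) = -3/2 + (h + h²)/(-79 + h))
√(T(-130) - 12335) = √((237 - 1*(-130) + 2*(-130)²)/(2*(-79 - 130)) - 12335) = √((½)*(237 + 130 + 2*16900)/(-209) - 12335) = √((½)*(-1/209)*(237 + 130 + 33800) - 12335) = √((½)*(-1/209)*34167 - 12335) = √(-34167/418 - 12335) = √(-5190197/418) = I*√2169502346/418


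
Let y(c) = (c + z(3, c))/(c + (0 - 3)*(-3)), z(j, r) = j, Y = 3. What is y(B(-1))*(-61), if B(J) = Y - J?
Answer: -427/13 ≈ -32.846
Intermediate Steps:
B(J) = 3 - J
y(c) = (3 + c)/(9 + c) (y(c) = (c + 3)/(c + (0 - 3)*(-3)) = (3 + c)/(c - 3*(-3)) = (3 + c)/(c + 9) = (3 + c)/(9 + c))
y(B(-1))*(-61) = ((3 + (3 - 1*(-1)))/(9 + (3 - 1*(-1))))*(-61) = ((3 + (3 + 1))/(9 + (3 + 1)))*(-61) = ((3 + 4)/(9 + 4))*(-61) = (7/13)*(-61) = -427/13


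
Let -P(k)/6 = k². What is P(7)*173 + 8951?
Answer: -41911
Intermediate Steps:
P(k) = -6*k²
P(7)*173 + 8951 = -6*7²*173 + 8951 = -6*49*173 + 8951 = -294*173 + 8951 = -50862 + 8951 = -41911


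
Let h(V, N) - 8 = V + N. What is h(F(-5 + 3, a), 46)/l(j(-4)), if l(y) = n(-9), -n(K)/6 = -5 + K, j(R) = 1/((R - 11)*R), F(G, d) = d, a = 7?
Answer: 61/84 ≈ 0.72619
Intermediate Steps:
j(R) = 1/(R*(-11 + R)) (j(R) = 1/((-11 + R)*R) = 1/(R*(-11 + R)))
h(V, N) = 8 + N + V (h(V, N) = 8 + (V + N) = 8 + (N + V) = 8 + N + V)
n(K) = 30 - 6*K (n(K) = -6*(-5 + K) = 30 - 6*K)
l(y) = 84 (l(y) = 30 - 6*(-9) = 30 + 54 = 84)
h(F(-5 + 3, a), 46)/l(j(-4)) = (8 + 46 + 7)/84 = 61*(1/84) = 61/84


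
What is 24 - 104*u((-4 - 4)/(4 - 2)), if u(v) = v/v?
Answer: -80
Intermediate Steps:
u(v) = 1
24 - 104*u((-4 - 4)/(4 - 2)) = 24 - 104*1 = 24 - 104 = -80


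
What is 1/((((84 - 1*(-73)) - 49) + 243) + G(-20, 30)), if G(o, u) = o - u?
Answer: 1/301 ≈ 0.0033223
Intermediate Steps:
1/((((84 - 1*(-73)) - 49) + 243) + G(-20, 30)) = 1/((((84 - 1*(-73)) - 49) + 243) + (-20 - 1*30)) = 1/((((84 + 73) - 49) + 243) + (-20 - 30)) = 1/(((157 - 49) + 243) - 50) = 1/((108 + 243) - 50) = 1/(351 - 50) = 1/301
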